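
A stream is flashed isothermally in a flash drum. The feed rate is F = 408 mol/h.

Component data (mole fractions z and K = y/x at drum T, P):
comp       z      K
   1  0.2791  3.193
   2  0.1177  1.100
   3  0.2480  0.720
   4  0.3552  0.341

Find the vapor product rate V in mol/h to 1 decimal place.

V = 129.5 mol/h

Newton–Raphson from ψ = 0.34:
  ψ = 0.3400: g = -0.01640, g' = -0.7215 → ψ = 0.3173
  ψ = 0.3173: g = 0.00018, g' = -0.7379 → ψ = 0.3175
Converged at ψ = 0.3175.
Then V = ψ·F = 0.3175·408 = 129.5 mol/h and L = F − V = 278.5 mol/h.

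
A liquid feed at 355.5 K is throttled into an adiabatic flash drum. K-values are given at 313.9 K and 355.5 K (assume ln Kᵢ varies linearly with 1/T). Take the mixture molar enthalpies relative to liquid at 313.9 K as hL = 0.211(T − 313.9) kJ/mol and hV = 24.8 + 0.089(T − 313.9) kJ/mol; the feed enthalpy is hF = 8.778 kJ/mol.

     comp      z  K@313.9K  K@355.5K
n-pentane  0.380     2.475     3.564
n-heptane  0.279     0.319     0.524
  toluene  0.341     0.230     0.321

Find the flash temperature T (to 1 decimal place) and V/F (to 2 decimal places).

Adiabatic flash: solve Rachford–Rice at each trial T, then check hF = ψ·hV(T) + (1−ψ)·hL(T).
  T = 313.9 K: K = (2.475, 0.319, 0.230), RR gives ψ = 0.100, H_out = 2.482 kJ/mol
  T = 355.5 K: K = (3.564, 0.524, 0.321), RR gives ψ = 0.399, H_out = 16.650 kJ/mol
  T = 334.7 K: K = (3.004, 0.415, 0.275), RR gives ψ = 0.263, H_out = 10.247 kJ/mol
  T = 324.3 K: K = (2.735, 0.365, 0.252), RR gives ψ = 0.187, H_out = 6.604 kJ/mol
  T = 329.5 K: K = (2.868, 0.390, 0.263), RR gives ψ = 0.226, H_out = 8.474 kJ/mol
  T = 332.1 K: K = (2.936, 0.402, 0.269), RR gives ψ = 0.245, H_out = 9.371 kJ/mol
  T = 330.8 K: K = (2.902, 0.396, 0.266), RR gives ψ = 0.236, H_out = 8.925 kJ/mol
Linear interpolation between T = 329.5 (H_out = 8.474) and T = 330.8 (H_out = 8.925) on hF = 8.778 gives T ≈ 330.4 K, at which ψ = 0.23.

T = 330.4 K, V/F = 0.23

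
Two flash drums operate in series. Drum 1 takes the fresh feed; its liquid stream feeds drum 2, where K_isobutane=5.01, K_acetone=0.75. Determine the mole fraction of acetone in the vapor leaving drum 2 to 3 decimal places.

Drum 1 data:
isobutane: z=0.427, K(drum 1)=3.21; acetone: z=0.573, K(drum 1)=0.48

y_acetone (drum 2) = 0.706

Drum 1:
Let ψ₁ = V/F and solve Σ zᵢ(Kᵢ−1)/(1+ψ₁(Kᵢ−1)) = 0.
Feasibility: ΣzᵢKᵢ = 1.646, Σzᵢ/Kᵢ = 1.327 — both > 1, two phases present.
Newton–Raphson from ψ₁ = 0.33:
  ψ₁ = 0.330: g = 0.1860, g' = -0.923 → ψ₁ = 0.531
  ψ₁ = 0.531: g = 0.0222, g' = -0.737 → ψ₁ = 0.562
Converged at ψ₁ = 0.562.
Drum-1 compositions:
  isobutane: x = 0.190, y = 0.611
  acetone: x = 0.810, y = 0.389
Drum-2 feed = drum-1 liquid: z₂ = (0.1905, 0.8095).
Drum 2:
Material balance + equilibrium reduce to Σ zᵢ(Kᵢ−1)/(1+ψ₂(Kᵢ−1)) = 0.
Check two-phase: ΣzᵢKᵢ = 1.561 > 1 and Σzᵢ/Kᵢ = 1.117 > 1, so g(0) = 0.561 > 0 and g(1) = -0.117 < 0.
Binary case is linear: z₁(K₁−1)(1+ψ₂(K₂−1)) + z₂(K₂−1)(1+ψ₂(K₁−1)) = 0
⇒ ψ₂ = [z₁(K₁−1)+z₂(K₂−1)] / [−(K₁−1)(K₂−1)] = 0.5614/1.0025 = 0.560
  isobutane: x = 0.059, y = 0.294
  acetone: x = 0.941, y = 0.706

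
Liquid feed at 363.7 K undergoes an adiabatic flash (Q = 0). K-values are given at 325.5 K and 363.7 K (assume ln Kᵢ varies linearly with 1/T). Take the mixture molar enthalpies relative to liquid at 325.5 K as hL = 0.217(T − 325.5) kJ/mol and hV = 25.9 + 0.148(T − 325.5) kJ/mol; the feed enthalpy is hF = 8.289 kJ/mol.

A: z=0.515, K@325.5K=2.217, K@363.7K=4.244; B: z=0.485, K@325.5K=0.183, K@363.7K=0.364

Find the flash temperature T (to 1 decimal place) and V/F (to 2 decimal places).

Adiabatic flash: solve Rachford–Rice at each trial T, then check hF = ψ·hV(T) + (1−ψ)·hL(T).
  T = 325.5 K: K = (2.217, 0.183), RR gives ψ = 0.232, H_out = 6.005 kJ/mol
  T = 363.7 K: K = (4.244, 0.364), RR gives ψ = 0.660, H_out = 23.649 kJ/mol
  T = 344.6 K: K = (3.123, 0.263), RR gives ψ = 0.470, H_out = 15.708 kJ/mol
  T = 335.1 K: K = (2.647, 0.221), RR gives ψ = 0.366, H_out = 11.329 kJ/mol
  T = 330.3 K: K = (2.425, 0.201), RR gives ψ = 0.305, H_out = 8.828 kJ/mol
  T = 327.9 K: K = (2.320, 0.192), RR gives ψ = 0.270, H_out = 7.465 kJ/mol
  T = 329.1 K: K = (2.372, 0.197), RR gives ψ = 0.288, H_out = 8.157 kJ/mol
Linear interpolation between T = 329.1 (H_out = 8.157) and T = 330.3 (H_out = 8.828) on hF = 8.289 gives T ≈ 329.3 K, at which ψ = 0.29.

T = 329.3 K, V/F = 0.29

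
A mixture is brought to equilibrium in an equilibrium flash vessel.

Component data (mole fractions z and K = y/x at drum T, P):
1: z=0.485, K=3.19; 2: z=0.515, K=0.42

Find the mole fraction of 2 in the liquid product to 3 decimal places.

Iterate (Newton) starting at β = 0.44:
  β = 0.440: g = 0.1399, g' = -0.916 → β = 0.593
  β = 0.593: g = 0.0070, g' = -0.843 → β = 0.601
Converged at β = 0.601.
Compositions from xᵢ = zᵢ/(1+β(Kᵢ−1)), yᵢ = Kᵢxᵢ:
  1: x = 0.209, y = 0.668
  2: x = 0.791, y = 0.332

x_2 = 0.791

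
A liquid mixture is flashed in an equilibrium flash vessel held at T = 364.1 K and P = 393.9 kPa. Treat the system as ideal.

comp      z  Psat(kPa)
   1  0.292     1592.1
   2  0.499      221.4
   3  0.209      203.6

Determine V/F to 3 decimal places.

V/F = 0.414

Raoult's law: Kᵢ = Pᵢˢᵃᵗ/P = Pᵢˢᵃᵗ/393.9.
  K_1 = 1592.1/393.9 = 4.04189, K_2 = 221.4/393.9 = 0.56207, K_3 = 203.6/393.9 = 0.51688
Newton–Raphson from V/F = 0.5:
  V/F = 0.500: g = -0.0606, g' = -0.667 → V/F = 0.409
  V/F = 0.409: g = 0.0036, g' = -0.754 → V/F = 0.414
Converged at V/F = 0.414.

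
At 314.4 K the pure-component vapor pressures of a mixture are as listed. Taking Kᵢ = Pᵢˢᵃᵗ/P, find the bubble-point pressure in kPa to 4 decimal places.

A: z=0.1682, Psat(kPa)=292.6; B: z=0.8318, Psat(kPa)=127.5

Pbub = 155.2698 kPa

At the bubble point ψ → 0, so ΣzᵢKᵢ = 1 with Kᵢ = Pᵢˢᵃᵗ/P ⇒ P = ΣzᵢPᵢˢᵃᵗ.
P = 0.1682·292.6 + 0.8318·127.5 = 155.2698 kPa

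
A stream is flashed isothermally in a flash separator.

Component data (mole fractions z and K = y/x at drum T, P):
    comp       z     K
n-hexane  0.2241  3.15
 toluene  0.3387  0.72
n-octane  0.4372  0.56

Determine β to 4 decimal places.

β = 0.2418

Newton iteration, β⁰ = 0.5:
  β = 0.5000: g = -0.12470, g' = -0.4156 → β = 0.2000
  β = 0.2000: g = 0.02556, g' = -0.6382 → β = 0.2400
  β = 0.2400: g = 0.00106, g' = -0.5870 → β = 0.2418
Converged at β = 0.2418.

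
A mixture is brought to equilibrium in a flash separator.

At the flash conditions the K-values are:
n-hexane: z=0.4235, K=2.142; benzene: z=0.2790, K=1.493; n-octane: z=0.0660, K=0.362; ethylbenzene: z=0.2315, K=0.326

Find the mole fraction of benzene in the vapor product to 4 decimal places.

Material balance + equilibrium reduce to Σ zᵢ(Kᵢ−1)/(1+V/F(Kᵢ−1)) = 0.
Check two-phase: ΣzᵢKᵢ = 1.4230 > 1 and Σzᵢ/Kᵢ = 1.2770 > 1, so g(0) = 0.4230 > 0 and g(1) = -0.2770 < 0.
Iterate (Newton) starting at V/F = 0.35:
  V/F = 0.3500: g = 0.20442, g' = -0.5559 → V/F = 0.7177
  V/F = 0.7177: g = -0.01253, g' = -0.6898 → V/F = 0.6996
  V/F = 0.6996: g = -0.00016, g' = -0.6723 → V/F = 0.6993
Converged at V/F = 0.6993.
Compositions from xᵢ = zᵢ/(1+V/F(Kᵢ−1)), yᵢ = Kᵢxᵢ:
  n-hexane: x = 0.2355, y = 0.5044
  benzene: x = 0.2075, y = 0.3098
  n-octane: x = 0.1192, y = 0.0431
  ethylbenzene: x = 0.4379, y = 0.1428

y_benzene = 0.3098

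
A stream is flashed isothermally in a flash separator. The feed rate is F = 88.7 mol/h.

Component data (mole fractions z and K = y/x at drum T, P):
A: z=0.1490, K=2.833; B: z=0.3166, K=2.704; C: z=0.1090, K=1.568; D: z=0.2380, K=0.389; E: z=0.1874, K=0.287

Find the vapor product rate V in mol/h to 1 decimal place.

Rachford–Rice: g(β) = Σ zᵢ(Kᵢ−1)/(1+β(Kᵢ−1)) = 0.
Feasibility: ΣzᵢKᵢ = 1.5955, Σzᵢ/Kᵢ = 1.5040 — both > 1, two phases present.
Newton–Raphson from β = 0.65:
  β = 0.6500: g = -0.06443, g' = -0.9054 → β = 0.5788
  β = 0.5788: g = -0.00180, g' = -0.8597 → β = 0.5767
Converged at β = 0.5767.
Then V = β·F = 0.5767·88.7 = 51.2 mol/h and L = F − V = 37.5 mol/h.

V = 51.2 mol/h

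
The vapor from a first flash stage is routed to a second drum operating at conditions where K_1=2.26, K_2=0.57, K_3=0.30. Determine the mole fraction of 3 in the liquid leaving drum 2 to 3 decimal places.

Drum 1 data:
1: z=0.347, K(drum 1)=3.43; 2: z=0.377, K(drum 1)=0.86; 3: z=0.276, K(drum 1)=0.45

x_3 (drum 2) = 0.274

Drum 1:
Newton–Raphson from ψ₁ = 0.5:
  ψ₁ = 0.500: g = 0.1145, g' = -0.585 → ψ₁ = 0.696
  ψ₁ = 0.696: g = 0.0090, g' = -0.511 → ψ₁ = 0.713
Converged at ψ₁ = 0.713.
Drum-1 compositions:
  1: x = 0.127, y = 0.435
  2: x = 0.419, y = 0.360
  3: x = 0.454, y = 0.204
Drum-2 feed = drum-1 vapor: z₂ = (0.4354, 0.3602, 0.2044).
Drum 2:
Newton–Raphson from ψ₂ = 0.5:
  ψ₂ = 0.500: g = -0.0809, g' = -0.605 → ψ₂ = 0.366
  ψ₂ = 0.366: g = -0.0010, g' = -0.599 → ψ₂ = 0.365
Converged at ψ₂ = 0.365.
  1: x = 0.298, y = 0.674
  2: x = 0.427, y = 0.244
  3: x = 0.274, y = 0.082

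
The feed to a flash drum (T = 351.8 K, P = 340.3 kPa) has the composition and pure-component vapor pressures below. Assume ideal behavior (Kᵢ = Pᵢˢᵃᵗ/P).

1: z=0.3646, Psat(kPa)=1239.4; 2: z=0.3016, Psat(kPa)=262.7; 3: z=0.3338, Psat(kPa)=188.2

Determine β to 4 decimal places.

β = 0.7845

Raoult's law: Kᵢ = Pᵢˢᵃᵗ/P = Pᵢˢᵃᵗ/340.3.
  K_1 = 1239.4/340.3 = 3.642081, K_2 = 262.7/340.3 = 0.771966, K_3 = 188.2/340.3 = 0.553041
Iterate (Newton) starting at β = 0.5:
  β = 0.5000: g = 0.14527, g' = -0.6030 → β = 0.7409
  β = 0.7409: g = 0.01989, g' = -0.4627 → β = 0.7839
  β = 0.7839: g = 0.00026, g' = -0.4511 → β = 0.7845
Converged at β = 0.7845.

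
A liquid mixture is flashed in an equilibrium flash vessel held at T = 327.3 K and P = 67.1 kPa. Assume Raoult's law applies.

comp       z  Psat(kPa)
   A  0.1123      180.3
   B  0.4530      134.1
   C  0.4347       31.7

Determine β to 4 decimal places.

Raoult's law: Kᵢ = Pᵢˢᵃᵗ/P = Pᵢˢᵃᵗ/67.1.
  K_A = 180.3/67.1 = 2.687034, K_B = 134.1/67.1 = 1.998510, K_C = 31.7/67.1 = 0.472429
Newton iteration, β⁰ = 0.52:
  β = 0.5200: g = 0.08262, g' = -0.5161 → β = 0.6801
  β = 0.6801: g = -0.00004, g' = -0.5238 → β = 0.6800
Converged at β = 0.6800.

β = 0.6800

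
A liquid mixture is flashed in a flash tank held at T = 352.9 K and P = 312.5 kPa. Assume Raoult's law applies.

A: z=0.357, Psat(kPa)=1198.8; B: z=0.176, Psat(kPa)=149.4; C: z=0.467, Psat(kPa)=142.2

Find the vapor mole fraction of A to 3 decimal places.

Raoult's law: Kᵢ = Pᵢˢᵃᵗ/P = Pᵢˢᵃᵗ/312.5.
  K_A = 1198.8/312.5 = 3.83616, K_B = 149.4/312.5 = 0.47808, K_C = 142.2/312.5 = 0.45504
Material balance + equilibrium reduce to Σ zᵢ(Kᵢ−1)/(1+β(Kᵢ−1)) = 0.
Check two-phase: ΣzᵢKᵢ = 1.666 > 1 and Σzᵢ/Kᵢ = 1.487 > 1, so g(0) = 0.666 > 0 and g(1) = -0.487 < 0.
Newton–Raphson from β = 0.5:
  β = 0.500: g = -0.0554, g' = -0.841 → β = 0.434
  β = 0.434: g = 0.0016, g' = -0.895 → β = 0.436
Converged at β = 0.436.
Compositions from xᵢ = zᵢ/(1+β(Kᵢ−1)), yᵢ = Kᵢxᵢ:
  A: x = 0.160, y = 0.612
  B: x = 0.228, y = 0.109
  C: x = 0.613, y = 0.279

y_A = 0.612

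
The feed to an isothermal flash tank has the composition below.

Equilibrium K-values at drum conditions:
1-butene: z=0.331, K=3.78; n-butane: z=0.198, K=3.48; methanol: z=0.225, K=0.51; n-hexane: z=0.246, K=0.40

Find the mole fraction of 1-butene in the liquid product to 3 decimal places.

Let ψ = V/F and solve Σ zᵢ(Kᵢ−1)/(1+ψ(Kᵢ−1)) = 0.
g(0) = ΣzᵢKᵢ − 1 = 1.153 and g(1) = 1 − Σzᵢ/Kᵢ = -0.201, so a root lies in (0, 1).
Iterate (Newton) starting at ψ = 0.61:
  ψ = 0.610: g = 0.1467, g' = -0.875 → ψ = 0.778
  ψ = 0.778: g = 0.0039, g' = -0.850 → ψ = 0.782
Converged at ψ = 0.782.
Compositions from xᵢ = zᵢ/(1+ψ(Kᵢ−1)), yᵢ = Kᵢxᵢ:
  1-butene: x = 0.104, y = 0.394
  n-butane: x = 0.067, y = 0.234
  methanol: x = 0.365, y = 0.186
  n-hexane: x = 0.464, y = 0.185

x_1-butene = 0.104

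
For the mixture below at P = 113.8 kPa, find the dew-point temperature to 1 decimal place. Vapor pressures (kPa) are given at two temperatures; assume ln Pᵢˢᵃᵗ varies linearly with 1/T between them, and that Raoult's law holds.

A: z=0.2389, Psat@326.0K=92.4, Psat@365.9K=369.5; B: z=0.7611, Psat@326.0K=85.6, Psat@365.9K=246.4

Dew-point temperature: Σzᵢ·P/Pᵢˢᵃᵗ(T) = 1. Interpolate ln Pᵢˢᵃᵗ = aᵢ + bᵢ/T.
  T = 326.0 K: ΣzᵢP/Pᵢˢᵃᵗ = 1.3061
  T = 365.9 K: ΣzᵢP/Pᵢˢᵃᵗ = 0.4251
  T = 345.9 K: ΣzᵢP/Pᵢˢᵃᵗ = 0.7209
  T = 335.9 K: ΣzᵢP/Pᵢˢᵃᵗ = 0.9626
  T = 330.9 K: ΣzᵢP/Pᵢˢᵃᵗ = 1.1203
  T = 333.4 K: ΣzᵢP/Pᵢˢᵃᵗ = 1.0378
  T = 334.6 K: ΣzᵢP/Pᵢˢᵃᵗ = 1.0009
Interpolating between 334.6 K and 335.9 K gives T ≈ 334.6 K.

T = 334.6 K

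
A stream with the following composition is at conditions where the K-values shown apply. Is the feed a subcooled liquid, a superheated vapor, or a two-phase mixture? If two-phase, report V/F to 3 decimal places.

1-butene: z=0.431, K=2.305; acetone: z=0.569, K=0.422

two-phase, V/F = 0.310

ΣzᵢKᵢ = 1.234; Σzᵢ/Kᵢ = 1.535.
Both exceed 1, so a two-phase solution exists.
Rachford–Rice: g(ψ) = Σ zᵢ(Kᵢ−1)/(1+ψ(Kᵢ−1)) = 0.
Newton–Raphson from ψ = 0.45:
  ψ = 0.450: g = -0.0901, g' = -0.639 → ψ = 0.309
  ψ = 0.309: g = 0.0005, g' = -0.655 → ψ = 0.310
Converged at ψ = 0.310.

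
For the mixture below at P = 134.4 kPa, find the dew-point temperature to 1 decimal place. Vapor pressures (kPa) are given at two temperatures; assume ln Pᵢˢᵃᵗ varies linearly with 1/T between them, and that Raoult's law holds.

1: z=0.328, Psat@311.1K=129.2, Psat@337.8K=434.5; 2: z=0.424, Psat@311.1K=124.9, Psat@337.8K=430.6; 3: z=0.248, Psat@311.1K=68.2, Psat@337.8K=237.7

T = 316.2 K

Dew-point temperature: Σzᵢ·P/Pᵢˢᵃᵗ(T) = 1. Interpolate ln Pᵢˢᵃᵗ = aᵢ + bᵢ/T.
  T = 311.1 K: ΣzᵢP/Pᵢˢᵃᵗ = 1.2862
  T = 337.8 K: ΣzᵢP/Pᵢˢᵃᵗ = 0.3740
  T = 324.5 K: ΣzᵢP/Pᵢˢᵃᵗ = 0.6746
  T = 317.8 K: ΣzᵢP/Pᵢˢᵃᵗ = 0.9252
  T = 314.5 K: ΣzᵢP/Pᵢˢᵃᵗ = 1.0862
  T = 316.1 K: ΣzᵢP/Pᵢˢᵃᵗ = 1.0045
Interpolating between 316.1 K and 317.8 K gives T ≈ 316.2 K.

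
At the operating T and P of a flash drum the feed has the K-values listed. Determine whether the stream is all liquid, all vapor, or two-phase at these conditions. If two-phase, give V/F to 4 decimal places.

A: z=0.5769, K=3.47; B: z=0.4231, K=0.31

ΣzᵢKᵢ = 2.1330; Σzᵢ/Kᵢ = 1.5311.
Both exceed 1, so a two-phase solution exists.
Let ψ = V/F and solve Σ zᵢ(Kᵢ−1)/(1+ψ(Kᵢ−1)) = 0.
Newton–Raphson from ψ = 0.5:
  ψ = 0.5000: g = 0.19185, g' = -1.1741 → ψ = 0.6634
  ψ = 0.6634: g = 0.00166, g' = -1.1906 → ψ = 0.6648
Converged at ψ = 0.6648.

two-phase, V/F = 0.6648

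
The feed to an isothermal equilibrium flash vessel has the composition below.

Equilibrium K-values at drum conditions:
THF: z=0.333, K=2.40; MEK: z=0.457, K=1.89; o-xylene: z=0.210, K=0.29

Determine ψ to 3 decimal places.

ψ = 0.918

Rachford–Rice: g(ψ) = Σ zᵢ(Kᵢ−1)/(1+ψ(Kᵢ−1)) = 0.
Feasibility: ΣzᵢKᵢ = 1.724, Σzᵢ/Kᵢ = 1.105 — both > 1, two phases present.
Newton iteration, ψ⁰ = 0.5:
  ψ = 0.500: g = 0.3245, g' = -0.654 → ψ = 0.997
  ψ = 0.997: g = -0.0996, g' = -1.453 → ψ = 0.928
  ψ = 0.928: g = -0.0115, g' = -1.142 → ψ = 0.918
Converged at ψ = 0.918.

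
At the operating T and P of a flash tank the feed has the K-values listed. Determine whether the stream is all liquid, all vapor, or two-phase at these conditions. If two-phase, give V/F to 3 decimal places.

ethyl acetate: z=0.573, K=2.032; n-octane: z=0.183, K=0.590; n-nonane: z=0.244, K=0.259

ΣzᵢKᵢ = 1.336; Σzᵢ/Kᵢ = 1.534.
Both exceed 1, so a two-phase solution exists.
Newton iteration, ψ⁰ = 0.34:
  ψ = 0.340: g = 0.1089, g' = -0.615 → ψ = 0.517
  ψ = 0.517: g = -0.0026, g' = -0.661 → ψ = 0.513
Converged at ψ = 0.513.

two-phase, V/F = 0.513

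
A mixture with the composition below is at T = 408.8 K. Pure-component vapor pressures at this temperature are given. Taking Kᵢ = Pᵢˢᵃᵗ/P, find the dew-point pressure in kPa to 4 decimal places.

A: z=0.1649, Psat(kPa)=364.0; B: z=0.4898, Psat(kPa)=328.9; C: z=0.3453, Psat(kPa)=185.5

Pdew = 262.9030 kPa

At the dew point ψ → 1, so Σzᵢ/Kᵢ = 1 with Kᵢ = Pᵢˢᵃᵗ/P ⇒ 1/P = Σzᵢ/Pᵢˢᵃᵗ.
1/P = 0.1649/364.0 + 0.4898/328.9 + 0.3453/185.5 = 0.0038037 ⇒ P = 262.9030 kPa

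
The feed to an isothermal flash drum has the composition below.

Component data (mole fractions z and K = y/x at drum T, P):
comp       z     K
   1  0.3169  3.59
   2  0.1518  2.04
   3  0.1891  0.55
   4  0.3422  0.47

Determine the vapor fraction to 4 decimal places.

Iterate (Newton) starting at ψ = 0.37:
  ψ = 0.3700: g = 0.20543, g' = -0.8438 → ψ = 0.6135
  ψ = 0.6135: g = 0.02714, g' = -0.6625 → ψ = 0.6544
  ψ = 0.6544: g = 0.00021, g' = -0.6531 → ψ = 0.6547
Converged at ψ = 0.6547.

ψ = 0.6547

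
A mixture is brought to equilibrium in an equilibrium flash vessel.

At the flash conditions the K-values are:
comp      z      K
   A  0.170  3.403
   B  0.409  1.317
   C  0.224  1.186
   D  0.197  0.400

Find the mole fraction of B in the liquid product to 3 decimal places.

x_B = 0.317

Rachford–Rice: g(ψ) = Σ zᵢ(Kᵢ−1)/(1+ψ(Kᵢ−1)) = 0.
Feasibility: ΣzᵢKᵢ = 1.462, Σzᵢ/Kᵢ = 1.042 — both > 1, two phases present.
Newton–Raphson from ψ = 0.5:
  ψ = 0.500: g = 0.1667, g' = -0.384 → ψ = 0.934
  ψ = 0.934: g = -0.0073, g' = -0.490 → ψ = 0.919
Converged at ψ = 0.919.
Compositions from xᵢ = zᵢ/(1+ψ(Kᵢ−1)), yᵢ = Kᵢxᵢ:
  A: x = 0.053, y = 0.180
  B: x = 0.317, y = 0.417
  C: x = 0.191, y = 0.227
  D: x = 0.439, y = 0.176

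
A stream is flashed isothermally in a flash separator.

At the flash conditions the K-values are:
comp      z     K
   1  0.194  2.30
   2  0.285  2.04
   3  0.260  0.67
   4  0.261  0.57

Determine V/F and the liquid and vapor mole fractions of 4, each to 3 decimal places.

V/F = 0.793, x_4 = 0.396, y_4 = 0.226

Rachford–Rice: g(V/F) = Σ zᵢ(Kᵢ−1)/(1+V/F(Kᵢ−1)) = 0.
Feasibility: ΣzᵢKᵢ = 1.351, Σzᵢ/Kᵢ = 1.070 — both > 1, two phases present.
Newton–Raphson from V/F = 0.41:
  V/F = 0.410: g = 0.1368, g' = -0.400 → V/F = 0.752
  V/F = 0.752: g = 0.0138, g' = -0.336 → V/F = 0.793
Converged at V/F = 0.793.
Compositions from xᵢ = zᵢ/(1+V/F(Kᵢ−1)), yᵢ = Kᵢxᵢ:
  1: x = 0.096, y = 0.220
  2: x = 0.156, y = 0.319
  3: x = 0.352, y = 0.236
  4: x = 0.396, y = 0.226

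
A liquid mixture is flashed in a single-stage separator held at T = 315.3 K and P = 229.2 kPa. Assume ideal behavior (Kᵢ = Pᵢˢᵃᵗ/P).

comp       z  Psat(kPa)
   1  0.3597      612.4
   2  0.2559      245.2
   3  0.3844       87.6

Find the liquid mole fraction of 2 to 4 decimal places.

Raoult's law: Kᵢ = Pᵢˢᵃᵗ/P = Pᵢˢᵃᵗ/229.2.
  K_1 = 612.4/229.2 = 2.671902, K_2 = 245.2/229.2 = 1.069808, K_3 = 87.6/229.2 = 0.382199
Let ψ = V/F and solve Σ zᵢ(Kᵢ−1)/(1+ψ(Kᵢ−1)) = 0.
Feasibility: ΣzᵢKᵢ = 1.3818, Σzᵢ/Kᵢ = 1.3796 — both > 1, two phases present.
Newton iteration, ψ⁰ = 0.5:
  ψ = 0.5000: g = 0.00119, g' = -0.6066 → ψ = 0.5020
Converged at ψ = 0.5020.
Compositions from xᵢ = zᵢ/(1+ψ(Kᵢ−1)), yᵢ = Kᵢxᵢ:
  1: x = 0.1956, y = 0.5225
  2: x = 0.2472, y = 0.2645
  3: x = 0.5572, y = 0.2130

x_2 = 0.2472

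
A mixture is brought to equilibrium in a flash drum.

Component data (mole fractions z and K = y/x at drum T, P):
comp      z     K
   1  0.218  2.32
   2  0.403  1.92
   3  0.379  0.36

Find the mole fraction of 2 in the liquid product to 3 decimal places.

x_2 = 0.258

Rachford–Rice: g(V/F) = Σ zᵢ(Kᵢ−1)/(1+V/F(Kᵢ−1)) = 0.
Feasibility: ΣzᵢKᵢ = 1.416, Σzᵢ/Kᵢ = 1.357 — both > 1, two phases present.
Newton–Raphson from V/F = 0.5:
  V/F = 0.500: g = 0.0706, g' = -0.634 → V/F = 0.611
  V/F = 0.611: g = -0.0020, g' = -0.675 → V/F = 0.609
Converged at V/F = 0.609.
Compositions from xᵢ = zᵢ/(1+V/F(Kᵢ−1)), yᵢ = Kᵢxᵢ:
  1: x = 0.121, y = 0.280
  2: x = 0.258, y = 0.496
  3: x = 0.621, y = 0.223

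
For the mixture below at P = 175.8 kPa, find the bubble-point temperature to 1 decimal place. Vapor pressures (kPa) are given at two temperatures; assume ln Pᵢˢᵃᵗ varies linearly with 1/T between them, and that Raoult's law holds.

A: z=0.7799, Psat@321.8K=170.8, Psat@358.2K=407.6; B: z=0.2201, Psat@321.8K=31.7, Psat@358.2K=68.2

Bubble-point temperature: ΣzᵢPᵢˢᵃᵗ(T) = P. Interpolate ln Pᵢˢᵃᵗ = aᵢ + bᵢ/T.
  T = 321.8 K: ΣzᵢPᵢˢᵃᵗ = 140.18 kPa
  T = 358.2 K: ΣzᵢPᵢˢᵃᵗ = 332.90 kPa
  T = 340.0 K: ΣzᵢPᵢˢᵃᵗ = 221.07 kPa
  T = 330.9 K: ΣzᵢPᵢˢᵃᵗ = 177.14 kPa
  T = 326.4 K: ΣzᵢPᵢˢᵃᵗ = 158.04 kPa
  T = 328.6 K: ΣzᵢPᵢˢᵃᵗ = 167.18 kPa
Interpolating between 328.6 K and 330.9 K gives T ≈ 330.6 K.

T = 330.6 K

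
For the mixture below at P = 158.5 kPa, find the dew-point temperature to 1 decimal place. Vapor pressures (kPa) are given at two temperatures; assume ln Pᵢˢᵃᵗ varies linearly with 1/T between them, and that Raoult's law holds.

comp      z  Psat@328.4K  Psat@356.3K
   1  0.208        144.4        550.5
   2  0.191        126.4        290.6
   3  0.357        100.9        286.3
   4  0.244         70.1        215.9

T = 339.7 K

Dew-point temperature: Σzᵢ·P/Pᵢˢᵃᵗ(T) = 1. Interpolate ln Pᵢˢᵃᵗ = aᵢ + bᵢ/T.
  T = 328.4 K: ΣzᵢP/Pᵢˢᵃᵗ = 1.5803
  T = 356.3 K: ΣzᵢP/Pᵢˢᵃᵗ = 0.5408
  T = 342.4 K: ΣzᵢP/Pᵢˢᵃᵗ = 0.9005
  T = 335.4 K: ΣzᵢP/Pᵢˢᵃᵗ = 1.1851
  T = 338.9 K: ΣzᵢP/Pᵢˢᵃᵗ = 1.0314
  T = 340.6 K: ΣzᵢP/Pᵢˢᵃᵗ = 0.9653
Interpolating between 338.9 K and 340.6 K gives T ≈ 339.7 K.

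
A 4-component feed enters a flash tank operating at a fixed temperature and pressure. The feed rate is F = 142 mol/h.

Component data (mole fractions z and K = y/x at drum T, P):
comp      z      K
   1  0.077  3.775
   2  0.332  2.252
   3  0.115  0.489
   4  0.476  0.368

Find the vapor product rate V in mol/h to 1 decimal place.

V = 38.7 mol/h

Newton–Raphson from β = 0.5:
  β = 0.500: g = -0.1736, g' = -0.761 → β = 0.272
Converged at β = 0.272.
Then V = β·F = 0.2724·142 = 38.7 mol/h and L = F − V = 103.3 mol/h.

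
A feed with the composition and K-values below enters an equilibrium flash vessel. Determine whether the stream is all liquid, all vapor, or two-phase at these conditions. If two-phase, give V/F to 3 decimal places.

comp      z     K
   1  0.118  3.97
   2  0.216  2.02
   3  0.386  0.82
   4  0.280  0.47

two-phase, V/F = 0.520

ΣzᵢKᵢ = 1.353; Σzᵢ/Kᵢ = 1.203.
Both exceed 1, so a two-phase solution exists.
Let ψ = V/F and solve Σ zᵢ(Kᵢ−1)/(1+ψ(Kᵢ−1)) = 0.
Iterate (Newton) starting at ψ = 0.42:
  ψ = 0.420: g = 0.0441, g' = -0.461 → ψ = 0.516
  ψ = 0.516: g = 0.0020, g' = -0.423 → ψ = 0.520
Converged at ψ = 0.520.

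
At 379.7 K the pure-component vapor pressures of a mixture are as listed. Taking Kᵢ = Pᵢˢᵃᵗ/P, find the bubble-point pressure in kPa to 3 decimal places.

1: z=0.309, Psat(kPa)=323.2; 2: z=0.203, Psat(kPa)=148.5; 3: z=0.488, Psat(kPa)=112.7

Pbub = 185.012 kPa

At the bubble point ψ → 0, so ΣzᵢKᵢ = 1 with Kᵢ = Pᵢˢᵃᵗ/P ⇒ P = ΣzᵢPᵢˢᵃᵗ.
P = 0.309·323.2 + 0.203·148.5 + 0.488·112.7 = 185.012 kPa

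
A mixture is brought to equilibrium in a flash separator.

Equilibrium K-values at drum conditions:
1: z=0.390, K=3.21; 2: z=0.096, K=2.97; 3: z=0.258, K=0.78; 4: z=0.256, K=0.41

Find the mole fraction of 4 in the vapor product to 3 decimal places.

y_4 = 0.210

Material balance + equilibrium reduce to Σ zᵢ(Kᵢ−1)/(1+ψ(Kᵢ−1)) = 0.
Feasibility: ΣzᵢKᵢ = 1.843, Σzᵢ/Kᵢ = 1.109 — both > 1, two phases present.
Newton iteration, ψ⁰ = 0.43:
  ψ = 0.430: g = 0.2792, g' = -0.785 → ψ = 0.786
  ψ = 0.786: g = 0.0391, g' = -0.640 → ψ = 0.847
  ψ = 0.847: g = -0.0005, g' = -0.658 → ψ = 0.846
Converged at ψ = 0.846.
Compositions from xᵢ = zᵢ/(1+ψ(Kᵢ−1)), yᵢ = Kᵢxᵢ:
  1: x = 0.136, y = 0.436
  2: x = 0.036, y = 0.107
  3: x = 0.317, y = 0.247
  4: x = 0.511, y = 0.210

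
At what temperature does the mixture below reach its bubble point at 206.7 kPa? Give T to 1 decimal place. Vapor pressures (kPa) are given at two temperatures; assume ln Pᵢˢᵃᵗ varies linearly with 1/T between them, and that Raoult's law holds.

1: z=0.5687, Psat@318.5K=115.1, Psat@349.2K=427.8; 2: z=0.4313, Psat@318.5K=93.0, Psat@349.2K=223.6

T = 335.6 K

Bubble-point temperature: ΣzᵢPᵢˢᵃᵗ(T) = P. Interpolate ln Pᵢˢᵃᵗ = aᵢ + bᵢ/T.
  T = 318.5 K: ΣzᵢPᵢˢᵃᵗ = 105.57 kPa
  T = 349.2 K: ΣzᵢPᵢˢᵃᵗ = 339.73 kPa
  T = 333.9 K: ΣzᵢPᵢˢᵃᵗ = 193.89 kPa
  T = 341.5 K: ΣzᵢPᵢˢᵃᵗ = 257.50 kPa
  T = 337.7 K: ΣzᵢPᵢˢᵃᵗ = 223.74 kPa
  T = 335.8 K: ΣzᵢPᵢˢᵃᵗ = 208.35 kPa
Interpolating between 333.9 K and 335.8 K gives T ≈ 335.6 K.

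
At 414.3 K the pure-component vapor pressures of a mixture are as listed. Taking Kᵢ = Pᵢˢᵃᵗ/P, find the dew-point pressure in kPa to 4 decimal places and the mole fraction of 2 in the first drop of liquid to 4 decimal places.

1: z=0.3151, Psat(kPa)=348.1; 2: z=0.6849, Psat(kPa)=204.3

At the dew point ψ → 1, so Σzᵢ/Kᵢ = 1 with Kᵢ = Pᵢˢᵃᵗ/P ⇒ 1/P = Σzᵢ/Pᵢˢᵃᵗ.
1/P = 0.3151/348.1 + 0.6849/204.3 = 0.0042576 ⇒ P = 234.8729 kPa
xᵢ = zᵢP/Pᵢˢᵃᵗ ⇒ x_2 = 0.6849·234.8729/204.3 = 0.7874

Pdew = 234.8729 kPa, x_2 = 0.7874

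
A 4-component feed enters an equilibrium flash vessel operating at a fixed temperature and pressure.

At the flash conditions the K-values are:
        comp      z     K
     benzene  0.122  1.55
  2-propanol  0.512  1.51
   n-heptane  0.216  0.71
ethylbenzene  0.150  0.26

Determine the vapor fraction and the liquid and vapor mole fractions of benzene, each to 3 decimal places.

ψ = 0.532, x_benzene = 0.094, y_benzene = 0.146

Rachford–Rice: g(ψ) = Σ zᵢ(Kᵢ−1)/(1+ψ(Kᵢ−1)) = 0.
Check two-phase: ΣzᵢKᵢ = 1.155 > 1 and Σzᵢ/Kᵢ = 1.299 > 1, so g(0) = 0.155 > 0 and g(1) = -0.299 < 0.
Iterate (Newton) starting at ψ = 0.5:
  ψ = 0.500: g = 0.0112, g' = -0.339 → ψ = 0.533
  ψ = 0.533: g = -0.0002, g' = -0.354 → ψ = 0.532
Converged at ψ = 0.532.
Compositions from xᵢ = zᵢ/(1+ψ(Kᵢ−1)), yᵢ = Kᵢxᵢ:
  benzene: x = 0.094, y = 0.146
  2-propanol: x = 0.403, y = 0.608
  n-heptane: x = 0.255, y = 0.181
  ethylbenzene: x = 0.248, y = 0.064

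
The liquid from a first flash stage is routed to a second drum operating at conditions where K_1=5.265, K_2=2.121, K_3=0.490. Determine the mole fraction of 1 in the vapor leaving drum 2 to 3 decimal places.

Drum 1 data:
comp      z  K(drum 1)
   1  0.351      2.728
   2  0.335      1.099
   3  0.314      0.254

y_1 (drum 2) = 0.246

Drum 1:
Rachford–Rice: g(ψ₁) = Σ zᵢ(Kᵢ−1)/(1+ψ₁(Kᵢ−1)) = 0.
Check two-phase: ΣzᵢKᵢ = 1.405 > 1 and Σzᵢ/Kᵢ = 1.670 > 1, so g(0) = 0.405 > 0 and g(1) = -0.670 < 0.
Iterate (Newton) starting at ψ₁ = 0.5:
  ψ₁ = 0.500: g = -0.0166, g' = -0.749 → ψ₁ = 0.478
Converged at ψ₁ = 0.478.
Drum-1 compositions:
  1: x = 0.192, y = 0.525
  2: x = 0.320, y = 0.352
  3: x = 0.488, y = 0.124
Drum-2 feed = drum-1 liquid: z₂ = (0.1923, 0.3199, 0.4878).
Drum 2:
Rachford–Rice: g(ψ₂) = Σ zᵢ(Kᵢ−1)/(1+ψ₂(Kᵢ−1)) = 0.
g(0) = ΣzᵢKᵢ − 1 = 0.930 and g(1) = 1 − Σzᵢ/Kᵢ = -0.183, so a root lies in (0, 1).
Newton iteration, ψ₂⁰ = 0.45:
  ψ₂ = 0.450: g = 0.1964, g' = -0.802 → ψ₂ = 0.695
  ψ₂ = 0.695: g = 0.0231, g' = -0.654 → ψ₂ = 0.730
Converged at ψ₂ = 0.730.
  1: x = 0.047, y = 0.246
  2: x = 0.176, y = 0.373
  3: x = 0.777, y = 0.381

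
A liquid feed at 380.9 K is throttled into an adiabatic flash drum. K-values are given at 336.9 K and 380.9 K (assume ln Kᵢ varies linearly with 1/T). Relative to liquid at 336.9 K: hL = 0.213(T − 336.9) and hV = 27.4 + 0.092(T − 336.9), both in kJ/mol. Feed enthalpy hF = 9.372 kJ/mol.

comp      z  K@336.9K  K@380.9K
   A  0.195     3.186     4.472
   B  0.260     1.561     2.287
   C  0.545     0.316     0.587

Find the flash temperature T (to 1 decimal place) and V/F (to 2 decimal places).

T = 345.2 K, V/F = 0.29

Adiabatic flash: solve Rachford–Rice at each trial T, then check hF = ψ·hV(T) + (1−ψ)·hL(T).
  T = 336.9 K: K = (3.186, 1.561, 0.316), RR gives ψ = 0.195, H_out = 5.349 kJ/mol
  T = 380.9 K: K = (4.472, 2.287, 0.587), RR gives ψ = 0.817, H_out = 27.402 kJ/mol
  T = 358.9 K: K = (3.814, 1.912, 0.439), RR gives ψ = 0.452, H_out = 15.858 kJ/mol
  T = 347.9 K: K = (3.496, 1.733, 0.374), RR gives ψ = 0.318, H_out = 10.641 kJ/mol
  T = 342.4 K: K = (3.340, 1.646, 0.344), RR gives ψ = 0.256, H_out = 8.020 kJ/mol
  T = 345.1 K: K = (3.416, 1.689, 0.359), RR gives ψ = 0.286, H_out = 9.311 kJ/mol
  T = 346.5 K: K = (3.456, 1.711, 0.367), RR gives ψ = 0.302, H_out = 9.977 kJ/mol
Linear interpolation between T = 345.1 (H_out = 9.311) and T = 346.5 (H_out = 9.977) on hF = 9.372 gives T ≈ 345.2 K, at which ψ = 0.29.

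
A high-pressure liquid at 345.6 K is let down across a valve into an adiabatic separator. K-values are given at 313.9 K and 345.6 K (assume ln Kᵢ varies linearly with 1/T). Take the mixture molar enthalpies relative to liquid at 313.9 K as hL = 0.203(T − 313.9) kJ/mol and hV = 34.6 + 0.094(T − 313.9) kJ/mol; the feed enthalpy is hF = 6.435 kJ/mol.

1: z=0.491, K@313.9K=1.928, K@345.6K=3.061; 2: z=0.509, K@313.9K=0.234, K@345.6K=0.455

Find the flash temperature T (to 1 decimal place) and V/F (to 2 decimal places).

Adiabatic flash: solve Rachford–Rice at each trial T, then check hF = ψ·hV(T) + (1−ψ)·hL(T).
  T = 313.9 K: K = (1.928, 0.234), RR gives ψ = 0.093, H_out = 3.201 kJ/mol
  T = 345.6 K: K = (3.061, 0.455), RR gives ψ = 0.654, H_out = 26.802 kJ/mol
  T = 329.8 K: K = (2.458, 0.332), RR gives ψ = 0.386, H_out = 15.910 kJ/mol
  T = 321.9 K: K = (2.185, 0.280), RR gives ψ = 0.253, H_out = 10.147 kJ/mol
  T = 317.9 K: K = (2.054, 0.256), RR gives ψ = 0.177, H_out = 6.874 kJ/mol
  T = 315.9 K: K = (1.991, 0.245), RR gives ψ = 0.136, H_out = 5.097 kJ/mol
Linear interpolation between T = 315.9 (H_out = 5.097) and T = 317.9 (H_out = 6.874) on hF = 6.435 gives T ≈ 317.4 K, at which ψ = 0.17.

T = 317.4 K, V/F = 0.17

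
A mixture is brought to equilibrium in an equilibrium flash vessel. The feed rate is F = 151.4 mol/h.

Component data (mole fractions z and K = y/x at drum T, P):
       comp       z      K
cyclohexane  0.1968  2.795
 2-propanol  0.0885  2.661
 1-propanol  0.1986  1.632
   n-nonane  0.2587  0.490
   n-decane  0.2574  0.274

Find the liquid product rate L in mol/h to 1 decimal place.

Material balance + equilibrium reduce to Σ zᵢ(Kᵢ−1)/(1+V/F(Kᵢ−1)) = 0.
Check two-phase: ΣzᵢKᵢ = 1.3070 > 1 and Σzᵢ/Kᵢ = 1.6927 > 1, so g(0) = 0.3070 > 0 and g(1) = -0.6927 < 0.
Iterate (Newton) starting at V/F = 0.5:
  V/F = 0.5000: g = -0.10861, g' = -0.7504 → V/F = 0.3553
  V/F = 0.3553: g = -0.00230, g' = -0.7326 → V/F = 0.3521
Converged at V/F = 0.3521.
Then V = V/F·F = 0.3521·151.4 = 53.3 mol/h and L = F − V = 98.1 mol/h.

L = 98.1 mol/h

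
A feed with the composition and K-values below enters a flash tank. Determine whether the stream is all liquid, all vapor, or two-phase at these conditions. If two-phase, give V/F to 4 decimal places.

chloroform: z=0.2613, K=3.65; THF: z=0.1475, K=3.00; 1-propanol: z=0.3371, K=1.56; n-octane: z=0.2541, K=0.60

ΣzᵢKᵢ = 2.0746; Σzᵢ/Kᵢ = 0.7603.
Since Σzᵢ/Kᵢ < 1 the mixture is above its dew point — single vapor phase.

all vapor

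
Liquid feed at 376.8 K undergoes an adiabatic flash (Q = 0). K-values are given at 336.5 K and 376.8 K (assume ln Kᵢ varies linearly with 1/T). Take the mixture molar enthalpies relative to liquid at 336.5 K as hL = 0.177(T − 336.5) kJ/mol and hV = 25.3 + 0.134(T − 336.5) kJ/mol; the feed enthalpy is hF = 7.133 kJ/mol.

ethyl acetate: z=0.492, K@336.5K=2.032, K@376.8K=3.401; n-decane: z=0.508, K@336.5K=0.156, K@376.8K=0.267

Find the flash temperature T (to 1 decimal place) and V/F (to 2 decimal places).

Adiabatic flash: solve Rachford–Rice at each trial T, then check hF = ψ·hV(T) + (1−ψ)·hL(T).
  T = 336.5 K: K = (2.032, 0.156), RR gives ψ = 0.091, H_out = 2.294 kJ/mol
  T = 376.8 K: K = (3.401, 0.267), RR gives ψ = 0.460, H_out = 17.965 kJ/mol
  T = 356.6 K: K = (2.666, 0.207), RR gives ψ = 0.316, H_out = 11.267 kJ/mol
  T = 346.6 K: K = (2.338, 0.181), RR gives ψ = 0.221, H_out = 7.278 kJ/mol
  T = 341.6 K: K = (2.183, 0.168), RR gives ψ = 0.162, H_out = 4.971 kJ/mol
  T = 344.1 K: K = (2.260, 0.174), RR gives ψ = 0.193, H_out = 6.158 kJ/mol
  T = 345.4 K: K = (2.300, 0.178), RR gives ψ = 0.208, H_out = 6.748 kJ/mol
Linear interpolation between T = 345.4 (H_out = 6.748) and T = 346.6 (H_out = 7.278) on hF = 7.133 gives T ≈ 346.3 K, at which ψ = 0.22.

T = 346.3 K, V/F = 0.22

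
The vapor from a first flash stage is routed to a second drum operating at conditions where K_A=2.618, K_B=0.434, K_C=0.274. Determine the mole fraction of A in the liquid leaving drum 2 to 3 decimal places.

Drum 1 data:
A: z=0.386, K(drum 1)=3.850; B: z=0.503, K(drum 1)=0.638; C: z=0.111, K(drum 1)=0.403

x_A (drum 2) = 0.268

Drum 1:
Rachford–Rice: g(ψ₁) = Σ zᵢ(Kᵢ−1)/(1+ψ₁(Kᵢ−1)) = 0.
Check two-phase: ΣzᵢKᵢ = 1.852 > 1 and Σzᵢ/Kᵢ = 1.164 > 1, so g(0) = 0.852 > 0 and g(1) = -0.164 < 0.
Newton–Raphson from ψ₁ = 0.3:
  ψ₁ = 0.300: g = 0.3081, g' = -1.053 → ψ₁ = 0.593
  ψ₁ = 0.593: g = 0.0748, g' = -0.635 → ψ₁ = 0.710
  ψ₁ = 0.710: g = 0.0036, g' = -0.581 → ψ₁ = 0.716
Converged at ψ₁ = 0.716.
Drum-1 compositions:
  A: x = 0.127, y = 0.489
  B: x = 0.679, y = 0.433
  C: x = 0.194, y = 0.078
Drum-2 feed = drum-1 vapor: z₂ = (0.4885, 0.4333, 0.0782).
Drum 2:
Newton–Raphson from ψ₂ = 0.3:
  ψ₂ = 0.300: g = 0.1642, g' = -0.848 → ψ₂ = 0.494
  ψ₂ = 0.494: g = 0.0108, g' = -0.763 → ψ₂ = 0.508
Converged at ψ₂ = 0.508.
  A: x = 0.268, y = 0.702
  B: x = 0.608, y = 0.264
  C: x = 0.124, y = 0.034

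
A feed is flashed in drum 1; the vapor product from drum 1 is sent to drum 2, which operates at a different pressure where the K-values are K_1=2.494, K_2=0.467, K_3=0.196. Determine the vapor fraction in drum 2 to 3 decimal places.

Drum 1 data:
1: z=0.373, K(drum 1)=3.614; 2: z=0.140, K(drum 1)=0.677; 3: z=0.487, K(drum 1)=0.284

Drum 1:
Rachford–Rice: g(ψ₁) = Σ zᵢ(Kᵢ−1)/(1+ψ₁(Kᵢ−1)) = 0.
Check two-phase: ΣzᵢKᵢ = 1.581 > 1 and Σzᵢ/Kᵢ = 2.025 > 1, so g(0) = 0.581 > 0 and g(1) = -1.025 < 0.
Newton–Raphson from ψ₁ = 0.53:
  ψ₁ = 0.530: g = -0.2078, g' = -1.118 → ψ₁ = 0.344
Converged at ψ₁ = 0.344.
Drum-1 compositions:
  1: x = 0.196, y = 0.710
  2: x = 0.157, y = 0.107
  3: x = 0.646, y = 0.183
Drum-2 feed = drum-1 vapor: z₂ = (0.7099, 0.1066, 0.1835).
Drum 2:
Rachford–Rice: g(ψ₂) = Σ zᵢ(Kᵢ−1)/(1+ψ₂(Kᵢ−1)) = 0.
Check two-phase: ΣzᵢKᵢ = 1.856 > 1 and Σzᵢ/Kᵢ = 1.449 > 1, so g(0) = 0.856 > 0 and g(1) = -0.449 < 0.
Newton iteration, ψ₂⁰ = 0.5:
  ψ₂ = 0.500: g = 0.2829, g' = -0.907 → ψ₂ = 0.812
  ψ₂ = 0.812: g = -0.0457, g' = -1.401 → ψ₂ = 0.779
  ψ₂ = 0.779: g = -0.0021, g' = -1.277 → ψ₂ = 0.778
Converged at ψ₂ = 0.778.
  1: x = 0.328, y = 0.819
  2: x = 0.182, y = 0.085
  3: x = 0.490, y = 0.096

V/F (drum 2) = 0.778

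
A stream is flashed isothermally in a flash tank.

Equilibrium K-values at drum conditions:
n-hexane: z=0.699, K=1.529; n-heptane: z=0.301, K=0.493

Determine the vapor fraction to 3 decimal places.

Binary case is linear: z₁(K₁−1)(1+ψ(K₂−1)) + z₂(K₂−1)(1+ψ(K₁−1)) = 0
⇒ ψ = [z₁(K₁−1)+z₂(K₂−1)] / [−(K₁−1)(K₂−1)] = 0.2172/0.2682 = 0.810

ψ = 0.810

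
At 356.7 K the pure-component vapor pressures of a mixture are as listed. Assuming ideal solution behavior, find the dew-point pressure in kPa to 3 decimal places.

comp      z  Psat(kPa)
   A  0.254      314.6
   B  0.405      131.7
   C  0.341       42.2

At the dew point ψ → 1, so Σzᵢ/Kᵢ = 1 with Kᵢ = Pᵢˢᵃᵗ/P ⇒ 1/P = Σzᵢ/Pᵢˢᵃᵗ.
1/P = 0.254/314.6 + 0.405/131.7 + 0.341/42.2 = 0.011963 ⇒ P = 83.590 kPa

Pdew = 83.590 kPa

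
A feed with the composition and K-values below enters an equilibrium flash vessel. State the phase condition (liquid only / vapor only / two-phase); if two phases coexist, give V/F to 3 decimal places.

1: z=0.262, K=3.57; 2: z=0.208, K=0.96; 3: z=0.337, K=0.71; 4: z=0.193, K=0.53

two-phase, V/F = 0.630

ΣzᵢKᵢ = 1.477; Σzᵢ/Kᵢ = 1.129.
Both exceed 1, so a two-phase solution exists.
Rachford–Rice: g(ψ) = Σ zᵢ(Kᵢ−1)/(1+ψ(Kᵢ−1)) = 0.
Newton iteration, ψ⁰ = 0.5:
  ψ = 0.500: g = 0.0533, g' = -0.443 → ψ = 0.620
  ψ = 0.620: g = 0.0038, g' = -0.385 → ψ = 0.630
Converged at ψ = 0.630.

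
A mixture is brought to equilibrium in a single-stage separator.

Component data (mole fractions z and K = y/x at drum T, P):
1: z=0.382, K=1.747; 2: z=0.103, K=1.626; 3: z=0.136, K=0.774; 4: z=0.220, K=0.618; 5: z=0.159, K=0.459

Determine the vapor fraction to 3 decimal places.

Let ψ = V/F and solve Σ zᵢ(Kᵢ−1)/(1+ψ(Kᵢ−1)) = 0.
Check two-phase: ΣzᵢKᵢ = 1.149 > 1 and Σzᵢ/Kᵢ = 1.160 > 1, so g(0) = 0.149 > 0 and g(1) = -0.160 < 0.
Newton–Raphson from ψ = 0.5:
  ψ = 0.500: g = 0.0004, g' = -0.282 → ψ = 0.501
Converged at ψ = 0.501.

ψ = 0.501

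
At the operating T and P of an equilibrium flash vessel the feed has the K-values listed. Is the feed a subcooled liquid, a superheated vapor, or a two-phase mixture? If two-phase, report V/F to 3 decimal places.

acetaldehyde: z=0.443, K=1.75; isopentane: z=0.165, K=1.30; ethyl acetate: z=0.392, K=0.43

ΣzᵢKᵢ = 1.158; Σzᵢ/Kᵢ = 1.292.
Both exceed 1, so a two-phase solution exists.
Newton iteration, ψ⁰ = 0.5:
  ψ = 0.500: g = -0.0278, g' = -0.392 → ψ = 0.429
  ψ = 0.429: g = -0.0006, g' = -0.377 → ψ = 0.428
Converged at ψ = 0.428.

two-phase, V/F = 0.428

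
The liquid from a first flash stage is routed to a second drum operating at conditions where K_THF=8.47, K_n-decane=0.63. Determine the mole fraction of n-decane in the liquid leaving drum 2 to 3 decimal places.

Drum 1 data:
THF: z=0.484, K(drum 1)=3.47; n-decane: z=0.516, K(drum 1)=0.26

Drum 1:
Material balance + equilibrium reduce to Σ zᵢ(Kᵢ−1)/(1+ψ₁(Kᵢ−1)) = 0.
Check two-phase: ΣzᵢKᵢ = 1.814 > 1 and Σzᵢ/Kᵢ = 2.124 > 1, so g(0) = 0.814 > 0 and g(1) = -1.124 < 0.
Binary case is linear: z₁(K₁−1)(1+ψ₁(K₂−1)) + z₂(K₂−1)(1+ψ₁(K₁−1)) = 0
⇒ ψ₁ = [z₁(K₁−1)+z₂(K₂−1)] / [−(K₁−1)(K₂−1)] = 0.8136/1.8278 = 0.445
Drum-1 compositions:
  THF: x = 0.231, y = 0.800
  n-decane: x = 0.769, y = 0.200
Drum-2 feed = drum-1 liquid: z₂ = (0.2305, 0.7695).
Drum 2:
Let ψ₂ = V/F and solve Σ zᵢ(Kᵢ−1)/(1+ψ₂(Kᵢ−1)) = 0.
Check two-phase: ΣzᵢKᵢ = 2.437 > 1 and Σzᵢ/Kᵢ = 1.249 > 1, so g(0) = 1.437 > 0 and g(1) = -0.249 < 0.
Binary case is linear: z₁(K₁−1)(1+ψ₂(K₂−1)) + z₂(K₂−1)(1+ψ₂(K₁−1)) = 0
⇒ ψ₂ = [z₁(K₁−1)+z₂(K₂−1)] / [−(K₁−1)(K₂−1)] = 1.4374/2.7639 = 0.520
  THF: x = 0.047, y = 0.400
  n-decane: x = 0.953, y = 0.600

x_n-decane (drum 2) = 0.953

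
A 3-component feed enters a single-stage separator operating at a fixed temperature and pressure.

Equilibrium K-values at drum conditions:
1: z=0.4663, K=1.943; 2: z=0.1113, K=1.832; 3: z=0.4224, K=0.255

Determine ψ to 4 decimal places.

Material balance + equilibrium reduce to Σ zᵢ(Kᵢ−1)/(1+ψ(Kᵢ−1)) = 0.
g(0) = ΣzᵢKᵢ − 1 = 0.2176 and g(1) = 1 − Σzᵢ/Kᵢ = -0.9572, so a root lies in (0, 1).
Iterate (Newton) starting at ψ = 0.5:
  ψ = 0.5000: g = -0.13727, g' = -0.8253 → ψ = 0.3337
  ψ = 0.3337: g = -0.01184, g' = -0.7023 → ψ = 0.3168
  ψ = 0.3168: g = -0.00006, g' = -0.6958 → ψ = 0.3167
Converged at ψ = 0.3167.

ψ = 0.3167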